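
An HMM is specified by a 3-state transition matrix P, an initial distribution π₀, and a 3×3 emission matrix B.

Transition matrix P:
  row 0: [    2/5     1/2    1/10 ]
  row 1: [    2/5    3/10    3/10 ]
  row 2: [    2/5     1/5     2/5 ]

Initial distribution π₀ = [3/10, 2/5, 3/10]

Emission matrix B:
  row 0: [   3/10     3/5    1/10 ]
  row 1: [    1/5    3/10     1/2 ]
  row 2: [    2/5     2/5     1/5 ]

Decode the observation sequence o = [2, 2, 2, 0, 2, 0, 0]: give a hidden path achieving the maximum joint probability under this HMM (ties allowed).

path = [1, 1, 1, 0, 1, 2, 2]

t=0: δ = [3.000e-02, 2.000e-01, 6.000e-02]  (obs o_0=2)
t=1: δ = [8.000e-03, 3.000e-02, 1.200e-02]  ψ = [1, 1, 1]  (obs o_1=2)
t=2: δ = [1.200e-03, 4.500e-03, 1.800e-03]  ψ = [1, 1, 1]  (obs o_2=2)
t=3: δ = [5.400e-04, 2.700e-04, 5.400e-04]  ψ = [1, 1, 1]  (obs o_3=0)
t=4: δ = [2.160e-05, 1.350e-04, 4.320e-05]  ψ = [0, 0, 2]  (obs o_4=2)
t=5: δ = [1.620e-05, 8.100e-06, 1.620e-05]  ψ = [1, 1, 1]  (obs o_5=0)
t=6: δ = [1.944e-06, 1.620e-06, 2.592e-06]  ψ = [0, 0, 2]  (obs o_6=0)
backtrack: best end state = 2; path = [1, 1, 1, 0, 1, 2, 2]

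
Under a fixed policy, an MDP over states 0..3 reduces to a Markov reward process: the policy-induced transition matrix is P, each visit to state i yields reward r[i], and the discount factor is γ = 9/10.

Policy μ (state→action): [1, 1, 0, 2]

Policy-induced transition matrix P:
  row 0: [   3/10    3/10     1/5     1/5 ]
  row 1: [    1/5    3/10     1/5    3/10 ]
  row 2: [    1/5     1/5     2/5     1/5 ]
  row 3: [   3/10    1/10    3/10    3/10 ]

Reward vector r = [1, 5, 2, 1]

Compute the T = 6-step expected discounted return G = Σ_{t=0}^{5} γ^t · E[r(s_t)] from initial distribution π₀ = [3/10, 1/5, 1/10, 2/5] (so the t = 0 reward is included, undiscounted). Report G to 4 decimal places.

G = 9.8339

t=0: π = [0.3000, 0.2000, 0.1000, 0.4000], E[r] = 1.9000, γ^t·E[r] = 1.900000, running G = 1.900000
t=1: π = [0.2700, 0.2100, 0.2600, 0.2600], E[r] = 2.1000, γ^t·E[r] = 1.890000, running G = 3.790000
t=2: π = [0.2530, 0.2220, 0.2780, 0.2470], E[r] = 2.1660, γ^t·E[r] = 1.754460, running G = 5.544460
t=3: π = [0.2500, 0.2228, 0.2803, 0.2469], E[r] = 2.1715, γ^t·E[r] = 1.583024, running G = 7.127484
t=4: π = [0.2497, 0.2226, 0.2808, 0.2470], E[r] = 2.1711, γ^t·E[r] = 1.424465, running G = 8.551949
t=5: π = [0.2497, 0.2225, 0.2808, 0.2470], E[r] = 2.1710, γ^t·E[r] = 1.281937, running G = 9.833885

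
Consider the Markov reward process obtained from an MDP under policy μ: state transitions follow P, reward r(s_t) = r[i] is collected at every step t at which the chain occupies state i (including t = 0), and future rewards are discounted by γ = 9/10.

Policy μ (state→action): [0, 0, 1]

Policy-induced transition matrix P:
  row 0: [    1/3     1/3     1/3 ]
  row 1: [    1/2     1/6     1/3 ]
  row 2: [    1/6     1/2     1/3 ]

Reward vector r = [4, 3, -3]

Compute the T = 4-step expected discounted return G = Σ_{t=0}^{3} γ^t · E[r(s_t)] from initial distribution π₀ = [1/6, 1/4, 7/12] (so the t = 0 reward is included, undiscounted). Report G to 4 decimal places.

t=0: π = [0.1667, 0.2500, 0.5833], E[r] = -0.3333, γ^t·E[r] = -0.333333, running G = -0.333333
t=1: π = [0.2778, 0.3889, 0.3333], E[r] = 1.2778, γ^t·E[r] = 1.150000, running G = 0.816667
t=2: π = [0.3426, 0.3241, 0.3333], E[r] = 1.3426, γ^t·E[r] = 1.087500, running G = 1.904167
t=3: π = [0.3318, 0.3349, 0.3333], E[r] = 1.3318, γ^t·E[r] = 0.970875, running G = 2.875042

G = 2.8750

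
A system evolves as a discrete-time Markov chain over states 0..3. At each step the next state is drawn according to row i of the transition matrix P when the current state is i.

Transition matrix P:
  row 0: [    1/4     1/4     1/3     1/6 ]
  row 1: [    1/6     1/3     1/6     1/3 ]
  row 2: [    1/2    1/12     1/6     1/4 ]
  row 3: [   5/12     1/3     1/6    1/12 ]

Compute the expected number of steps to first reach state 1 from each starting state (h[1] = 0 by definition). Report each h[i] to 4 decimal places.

h = [4.5246, 0.0000, 5.1393, 4.0820]

First-step conditioning: h[1] = 0; for i ≠ 1, h[i] = 1 + Σ_k P[i][k]·h[k].
  h[0] = 1 + 1/4·h[0] + 1/3·h[2] + 1/6·h[3]
  h[2] = 1 + 1/2·h[0] + 1/6·h[2] + 1/4·h[3]
  h[3] = 1 + 5/12·h[0] + 1/6·h[2] + 1/12·h[3]
Solving the 3×3 linear system over states ≠ 1 gives exactly h = [276/61, 0, 627/122, 249/61] (h[1] = 0 is the target).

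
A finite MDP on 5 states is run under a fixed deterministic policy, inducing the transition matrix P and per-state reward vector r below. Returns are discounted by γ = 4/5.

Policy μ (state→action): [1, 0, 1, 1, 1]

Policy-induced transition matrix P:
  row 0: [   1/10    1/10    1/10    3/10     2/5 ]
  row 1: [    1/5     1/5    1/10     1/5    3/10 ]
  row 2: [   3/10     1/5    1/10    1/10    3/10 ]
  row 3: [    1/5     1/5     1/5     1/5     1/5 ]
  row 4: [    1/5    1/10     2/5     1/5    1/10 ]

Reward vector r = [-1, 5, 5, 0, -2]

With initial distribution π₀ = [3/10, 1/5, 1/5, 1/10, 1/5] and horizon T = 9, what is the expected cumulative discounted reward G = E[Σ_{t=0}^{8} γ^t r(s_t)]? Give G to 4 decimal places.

t=0: π = [0.3000, 0.2000, 0.2000, 0.1000, 0.2000], E[r] = 1.3000, γ^t·E[r] = 1.300000, running G = 1.300000
t=1: π = [0.1900, 0.1500, 0.1700, 0.2100, 0.2800], E[r] = 0.8500, γ^t·E[r] = 0.680000, running G = 1.980000
t=2: π = [0.1980, 0.1530, 0.2050, 0.2020, 0.2420], E[r] = 1.1080, γ^t·E[r] = 0.709120, running G = 2.689120
t=3: π = [0.2007, 0.1560, 0.1928, 0.1993, 0.2512], E[r] = 1.0409, γ^t·E[r] = 0.532941, running G = 3.222061
t=4: π = [0.1992, 0.1548, 0.1953, 0.2008, 0.2499], E[r] = 1.0515, γ^t·E[r] = 0.430690, running G = 3.652751
t=5: π = [0.1996, 0.1551, 0.1950, 0.2004, 0.2499], E[r] = 1.0514, γ^t·E[r] = 0.344509, running G = 3.997260
t=6: π = [0.1995, 0.1551, 0.1950, 0.2005, 0.2499], E[r] = 1.0508, γ^t·E[r] = 0.275464, running G = 4.272724
t=7: π = [0.1995, 0.1551, 0.1950, 0.2005, 0.2499], E[r] = 1.0510, γ^t·E[r] = 0.220415, running G = 4.493139
t=8: π = [0.1995, 0.1551, 0.1950, 0.2005, 0.2499], E[r] = 1.0510, γ^t·E[r] = 0.176324, running G = 4.669464

G = 4.6695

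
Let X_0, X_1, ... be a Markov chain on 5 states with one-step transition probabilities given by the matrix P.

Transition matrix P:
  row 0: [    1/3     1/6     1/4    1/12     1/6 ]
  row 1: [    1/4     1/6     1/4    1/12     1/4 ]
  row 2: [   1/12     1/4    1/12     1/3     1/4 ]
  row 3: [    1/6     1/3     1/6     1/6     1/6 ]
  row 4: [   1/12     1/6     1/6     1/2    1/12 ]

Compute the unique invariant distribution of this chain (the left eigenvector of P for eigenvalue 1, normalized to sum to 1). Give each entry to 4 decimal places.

π = [0.1850, 0.2197, 0.1850, 0.2254, 0.1850]

Balance equations π_j = Σ_i π_i·P[i][j]:
  π_0 = 1/3·π_0 + 1/4·π_1 + 1/12·π_2 + 1/6·π_3 + 1/12·π_4
  π_1 = 1/6·π_0 + 1/6·π_1 + 1/4·π_2 + 1/3·π_3 + 1/6·π_4
  π_2 = 1/4·π_0 + 1/4·π_1 + 1/12·π_2 + 1/6·π_3 + 1/6·π_4
  π_3 = 1/12·π_0 + 1/12·π_1 + 1/3·π_2 + 1/6·π_3 + 1/2·π_4
  normalize: π_0 + π_1 + π_2 + π_3 + π_4 = 1
Solving the linear system gives exactly π = [32/173, 38/173, 32/173, 39/173, 32/173].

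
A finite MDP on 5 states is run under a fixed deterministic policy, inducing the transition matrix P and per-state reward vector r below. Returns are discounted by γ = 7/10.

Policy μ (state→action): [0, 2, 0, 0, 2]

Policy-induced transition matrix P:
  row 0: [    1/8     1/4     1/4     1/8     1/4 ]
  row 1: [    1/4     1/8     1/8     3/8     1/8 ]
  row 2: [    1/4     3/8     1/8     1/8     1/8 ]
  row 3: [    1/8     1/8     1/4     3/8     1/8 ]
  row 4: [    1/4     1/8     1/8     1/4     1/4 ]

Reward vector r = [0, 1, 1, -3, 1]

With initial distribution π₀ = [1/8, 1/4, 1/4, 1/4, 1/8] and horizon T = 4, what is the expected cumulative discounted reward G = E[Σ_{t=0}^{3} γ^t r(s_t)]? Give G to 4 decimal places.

G = -0.5078

t=0: π = [0.1250, 0.2500, 0.2500, 0.2500, 0.1250], E[r] = -0.1250, γ^t·E[r] = -0.125000, running G = -0.125000
t=1: π = [0.2031, 0.2031, 0.1719, 0.2656, 0.1563], E[r] = -0.2656, γ^t·E[r] = -0.185938, running G = -0.310938
t=2: π = [0.1914, 0.1934, 0.1836, 0.2617, 0.1699], E[r] = -0.2383, γ^t·E[r] = -0.116758, running G = -0.427695
t=3: π = [0.1934, 0.1948, 0.1816, 0.2600, 0.1702], E[r] = -0.2334, γ^t·E[r] = -0.080056, running G = -0.507751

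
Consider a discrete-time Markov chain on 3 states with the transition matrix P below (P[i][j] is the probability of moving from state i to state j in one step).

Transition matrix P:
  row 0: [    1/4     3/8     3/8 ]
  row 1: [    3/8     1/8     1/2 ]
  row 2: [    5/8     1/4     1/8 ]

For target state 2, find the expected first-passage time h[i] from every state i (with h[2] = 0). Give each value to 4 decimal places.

h = [2.4242, 2.1818, 0.0000]

First-step conditioning: h[2] = 0; for i ≠ 2, h[i] = 1 + Σ_k P[i][k]·h[k].
  h[0] = 1 + 1/4·h[0] + 3/8·h[1]
  h[1] = 1 + 3/8·h[0] + 1/8·h[1]
Solving the 2×2 linear system over states ≠ 2 gives exactly h = [80/33, 24/11, 0] (h[2] = 0 is the target).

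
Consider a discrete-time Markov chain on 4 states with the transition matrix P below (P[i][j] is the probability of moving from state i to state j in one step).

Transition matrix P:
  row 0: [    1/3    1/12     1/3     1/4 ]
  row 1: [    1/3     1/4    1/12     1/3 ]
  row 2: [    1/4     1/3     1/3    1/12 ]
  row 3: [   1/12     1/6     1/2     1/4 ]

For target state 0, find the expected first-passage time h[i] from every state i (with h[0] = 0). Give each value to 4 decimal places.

h = [0.0000, 4.0000, 4.1212, 4.9697]

First-step conditioning: h[0] = 0; for i ≠ 0, h[i] = 1 + Σ_k P[i][k]·h[k].
  h[1] = 1 + 1/4·h[1] + 1/12·h[2] + 1/3·h[3]
  h[2] = 1 + 1/3·h[1] + 1/3·h[2] + 1/12·h[3]
  h[3] = 1 + 1/6·h[1] + 1/2·h[2] + 1/4·h[3]
Solving the 3×3 linear system over states ≠ 0 gives exactly h = [0, 4, 136/33, 164/33] (h[0] = 0 is the target).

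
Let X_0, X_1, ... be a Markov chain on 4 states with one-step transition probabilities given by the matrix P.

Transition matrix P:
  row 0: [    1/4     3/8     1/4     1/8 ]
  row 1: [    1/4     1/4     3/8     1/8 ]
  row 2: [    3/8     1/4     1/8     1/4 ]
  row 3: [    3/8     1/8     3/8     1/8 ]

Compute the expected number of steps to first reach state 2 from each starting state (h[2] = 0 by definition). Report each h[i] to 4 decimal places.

h = [3.2914, 2.9257, 0.0000, 2.9714]

First-step conditioning: h[2] = 0; for i ≠ 2, h[i] = 1 + Σ_k P[i][k]·h[k].
  h[0] = 1 + 1/4·h[0] + 3/8·h[1] + 1/8·h[3]
  h[1] = 1 + 1/4·h[0] + 1/4·h[1] + 1/8·h[3]
  h[3] = 1 + 3/8·h[0] + 1/8·h[1] + 1/8·h[3]
Solving the 3×3 linear system over states ≠ 2 gives exactly h = [576/175, 512/175, 0, 104/35] (h[2] = 0 is the target).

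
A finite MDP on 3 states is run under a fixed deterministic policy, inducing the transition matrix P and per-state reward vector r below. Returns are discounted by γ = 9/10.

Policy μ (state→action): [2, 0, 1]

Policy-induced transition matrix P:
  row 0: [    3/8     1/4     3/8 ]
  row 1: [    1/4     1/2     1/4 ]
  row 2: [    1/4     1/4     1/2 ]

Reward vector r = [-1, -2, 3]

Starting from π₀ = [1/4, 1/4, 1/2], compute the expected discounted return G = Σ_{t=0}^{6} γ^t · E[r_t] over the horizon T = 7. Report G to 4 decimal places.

G = 1.6923

t=0: π = [0.2500, 0.2500, 0.5000], E[r] = 0.7500, γ^t·E[r] = 0.750000, running G = 0.750000
t=1: π = [0.2813, 0.3125, 0.4063], E[r] = 0.3125, γ^t·E[r] = 0.281250, running G = 1.031250
t=2: π = [0.2852, 0.3281, 0.3867], E[r] = 0.2188, γ^t·E[r] = 0.177188, running G = 1.208438
t=3: π = [0.2856, 0.3320, 0.3823], E[r] = 0.1973, γ^t·E[r] = 0.143807, running G = 1.352244
t=4: π = [0.2857, 0.3330, 0.3813], E[r] = 0.1921, γ^t·E[r] = 0.126062, running G = 1.478306
t=5: π = [0.2857, 0.3333, 0.3810], E[r] = 0.1909, γ^t·E[r] = 0.112717, running G = 1.591023
t=6: π = [0.2857, 0.3333, 0.3810], E[r] = 0.1906, γ^t·E[r] = 0.101281, running G = 1.692305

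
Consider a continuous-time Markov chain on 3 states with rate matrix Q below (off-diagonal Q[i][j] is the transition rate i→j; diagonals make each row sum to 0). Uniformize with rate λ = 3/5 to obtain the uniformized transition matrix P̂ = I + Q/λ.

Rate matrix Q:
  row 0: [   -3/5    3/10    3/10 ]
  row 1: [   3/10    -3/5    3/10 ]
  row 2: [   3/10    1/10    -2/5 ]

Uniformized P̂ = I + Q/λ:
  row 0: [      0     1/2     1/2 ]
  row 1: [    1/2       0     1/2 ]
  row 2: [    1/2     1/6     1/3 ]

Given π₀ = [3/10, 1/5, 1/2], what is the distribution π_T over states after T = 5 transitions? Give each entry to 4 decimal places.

t=0: π = [0.3000, 0.2000, 0.5000]
t=1: π = [0.3500, 0.2333, 0.4167]
t=2: π = [0.3250, 0.2444, 0.4306]
t=3: π = [0.3375, 0.2343, 0.4282]
t=4: π = [0.3313, 0.2401, 0.4286]
t=5: π = [0.3344, 0.2371, 0.4286]

π = [0.3344, 0.2371, 0.4286]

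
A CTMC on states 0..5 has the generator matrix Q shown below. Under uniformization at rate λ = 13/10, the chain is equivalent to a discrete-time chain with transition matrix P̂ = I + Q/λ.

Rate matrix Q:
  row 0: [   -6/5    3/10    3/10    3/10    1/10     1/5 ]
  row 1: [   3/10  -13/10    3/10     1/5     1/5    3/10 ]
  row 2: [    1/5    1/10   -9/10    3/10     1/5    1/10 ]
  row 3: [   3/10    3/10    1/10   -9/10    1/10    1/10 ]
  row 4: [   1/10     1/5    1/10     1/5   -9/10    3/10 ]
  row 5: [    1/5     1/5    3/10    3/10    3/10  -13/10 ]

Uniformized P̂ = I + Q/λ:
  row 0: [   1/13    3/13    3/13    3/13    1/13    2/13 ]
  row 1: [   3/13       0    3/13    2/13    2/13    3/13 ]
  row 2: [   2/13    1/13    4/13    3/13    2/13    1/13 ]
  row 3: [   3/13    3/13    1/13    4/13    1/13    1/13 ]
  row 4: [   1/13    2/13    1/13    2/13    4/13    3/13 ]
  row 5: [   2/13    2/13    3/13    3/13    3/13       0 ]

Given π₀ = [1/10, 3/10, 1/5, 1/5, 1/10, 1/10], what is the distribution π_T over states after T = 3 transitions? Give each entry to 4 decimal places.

t=0: π = [0.1000, 0.3000, 0.2000, 0.2000, 0.1000, 0.1000]
t=1: π = [0.1769, 0.1154, 0.2000, 0.2154, 0.1538, 0.1385]
t=2: π = [0.1538, 0.1509, 0.1893, 0.2266, 0.1580, 0.1213]
t=3: π = [0.1589, 0.1453, 0.1862, 0.2244, 0.1582, 0.1269]

π = [0.1589, 0.1453, 0.1862, 0.2244, 0.1582, 0.1269]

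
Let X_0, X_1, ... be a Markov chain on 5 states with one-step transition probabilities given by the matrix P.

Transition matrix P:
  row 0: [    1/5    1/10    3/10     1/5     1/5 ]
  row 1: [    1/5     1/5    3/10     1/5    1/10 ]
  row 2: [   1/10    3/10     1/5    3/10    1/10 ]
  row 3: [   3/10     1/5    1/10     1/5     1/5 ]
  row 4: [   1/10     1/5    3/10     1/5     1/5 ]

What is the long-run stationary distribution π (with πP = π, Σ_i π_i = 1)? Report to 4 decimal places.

π = [0.1835, 0.2049, 0.2321, 0.2232, 0.1563]

Balance equations π_j = Σ_i π_i·P[i][j]:
  π_0 = 1/5·π_0 + 1/5·π_1 + 1/10·π_2 + 3/10·π_3 + 1/10·π_4
  π_1 = 1/10·π_0 + 1/5·π_1 + 3/10·π_2 + 1/5·π_3 + 1/5·π_4
  π_2 = 3/10·π_0 + 3/10·π_1 + 1/5·π_2 + 1/10·π_3 + 3/10·π_4
  π_3 = 1/5·π_0 + 1/5·π_1 + 3/10·π_2 + 1/5·π_3 + 1/5·π_4
  normalize: π_0 + π_1 + π_2 + π_3 + π_4 = 1
Solving the linear system gives exactly π = [935/5096, 261/1274, 13/56, 25/112, 1593/10192].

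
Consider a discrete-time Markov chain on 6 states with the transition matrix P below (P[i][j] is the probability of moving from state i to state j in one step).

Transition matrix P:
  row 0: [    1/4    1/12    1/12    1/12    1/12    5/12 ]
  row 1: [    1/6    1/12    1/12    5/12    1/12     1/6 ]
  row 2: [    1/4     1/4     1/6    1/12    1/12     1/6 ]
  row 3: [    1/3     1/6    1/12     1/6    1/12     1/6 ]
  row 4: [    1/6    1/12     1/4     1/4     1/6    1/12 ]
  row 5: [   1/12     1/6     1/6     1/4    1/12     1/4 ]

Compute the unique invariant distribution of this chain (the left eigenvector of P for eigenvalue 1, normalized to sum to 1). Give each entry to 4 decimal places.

Balance equations π_j = Σ_i π_i·P[i][j]:
  π_0 = 1/4·π_0 + 1/6·π_1 + 1/4·π_2 + 1/3·π_3 + 1/6·π_4 + 1/12·π_5
  π_1 = 1/12·π_0 + 1/12·π_1 + 1/4·π_2 + 1/6·π_3 + 1/12·π_4 + 1/6·π_5
  π_2 = 1/12·π_0 + 1/12·π_1 + 1/6·π_2 + 1/12·π_3 + 1/4·π_4 + 1/6·π_5
  π_3 = 1/12·π_0 + 5/12·π_1 + 1/12·π_2 + 1/6·π_3 + 1/4·π_4 + 1/4·π_5
  π_4 = 1/12·π_0 + 1/12·π_1 + 1/12·π_2 + 1/12·π_3 + 1/6·π_4 + 1/12·π_5
  normalize: π_0 + π_1 + π_2 + π_3 + π_4 + π_5 = 1
Solving the linear system gives exactly π = [49515/236929, 33325/236929, 30421/236929, 47505/236929, 1/11, 54624/236929].

π = [0.2090, 0.1407, 0.1284, 0.2005, 0.0909, 0.2306]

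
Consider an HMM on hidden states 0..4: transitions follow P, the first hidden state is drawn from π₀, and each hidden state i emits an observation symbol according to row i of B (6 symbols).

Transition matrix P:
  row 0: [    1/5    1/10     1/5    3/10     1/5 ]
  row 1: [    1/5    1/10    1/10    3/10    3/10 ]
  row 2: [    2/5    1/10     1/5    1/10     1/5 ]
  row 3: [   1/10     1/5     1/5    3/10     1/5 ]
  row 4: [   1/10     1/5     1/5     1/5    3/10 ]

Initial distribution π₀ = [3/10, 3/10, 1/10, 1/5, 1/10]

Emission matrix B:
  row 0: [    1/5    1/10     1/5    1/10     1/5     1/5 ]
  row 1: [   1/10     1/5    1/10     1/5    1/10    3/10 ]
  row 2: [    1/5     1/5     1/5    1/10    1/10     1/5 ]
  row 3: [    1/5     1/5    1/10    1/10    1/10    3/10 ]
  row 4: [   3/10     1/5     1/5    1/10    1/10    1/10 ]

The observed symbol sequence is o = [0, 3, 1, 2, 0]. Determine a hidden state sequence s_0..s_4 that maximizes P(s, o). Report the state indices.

t=0: δ = [6.000e-02, 3.000e-02, 2.000e-02, 4.000e-02, 3.000e-02]  (obs o_0=0)
t=1: δ = [1.200e-03, 1.600e-03, 1.200e-03, 1.800e-03, 1.200e-03]  ψ = [0, 3, 0, 0, 0]  (obs o_1=3)
t=2: δ = [4.800e-05, 7.200e-05, 7.200e-05, 1.080e-04, 9.600e-05]  ψ = [2, 3, 3, 3, 1]  (obs o_2=1)
t=3: δ = [5.760e-06, 2.160e-06, 4.320e-06, 3.240e-06, 5.760e-06]  ψ = [2, 3, 3, 3, 4]  (obs o_3=2)
t=4: δ = [3.456e-07, 1.152e-07, 2.304e-07, 3.456e-07, 5.184e-07]  ψ = [2, 4, 0, 0, 4]  (obs o_4=0)
backtrack: best end state = 4; path = [3, 1, 4, 4, 4]

path = [3, 1, 4, 4, 4]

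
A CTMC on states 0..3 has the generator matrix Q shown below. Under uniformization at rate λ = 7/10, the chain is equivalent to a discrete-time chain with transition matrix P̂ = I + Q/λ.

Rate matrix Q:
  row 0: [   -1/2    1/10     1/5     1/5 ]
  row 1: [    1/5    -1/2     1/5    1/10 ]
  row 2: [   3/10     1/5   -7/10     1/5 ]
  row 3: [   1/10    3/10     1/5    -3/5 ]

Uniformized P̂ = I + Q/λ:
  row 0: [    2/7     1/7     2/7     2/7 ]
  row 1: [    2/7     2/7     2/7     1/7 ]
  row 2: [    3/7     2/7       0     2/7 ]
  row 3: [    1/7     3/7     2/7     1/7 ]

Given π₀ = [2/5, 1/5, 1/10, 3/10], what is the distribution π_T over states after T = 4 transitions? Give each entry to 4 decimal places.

t=0: π = [0.4000, 0.2000, 0.1000, 0.3000]
t=1: π = [0.2571, 0.2714, 0.2571, 0.2143]
t=2: π = [0.2918, 0.2796, 0.2122, 0.2163]
t=3: π = [0.2851, 0.2749, 0.2251, 0.2149]
t=4: π = [0.2872, 0.2757, 0.2214, 0.2157]

π = [0.2872, 0.2757, 0.2214, 0.2157]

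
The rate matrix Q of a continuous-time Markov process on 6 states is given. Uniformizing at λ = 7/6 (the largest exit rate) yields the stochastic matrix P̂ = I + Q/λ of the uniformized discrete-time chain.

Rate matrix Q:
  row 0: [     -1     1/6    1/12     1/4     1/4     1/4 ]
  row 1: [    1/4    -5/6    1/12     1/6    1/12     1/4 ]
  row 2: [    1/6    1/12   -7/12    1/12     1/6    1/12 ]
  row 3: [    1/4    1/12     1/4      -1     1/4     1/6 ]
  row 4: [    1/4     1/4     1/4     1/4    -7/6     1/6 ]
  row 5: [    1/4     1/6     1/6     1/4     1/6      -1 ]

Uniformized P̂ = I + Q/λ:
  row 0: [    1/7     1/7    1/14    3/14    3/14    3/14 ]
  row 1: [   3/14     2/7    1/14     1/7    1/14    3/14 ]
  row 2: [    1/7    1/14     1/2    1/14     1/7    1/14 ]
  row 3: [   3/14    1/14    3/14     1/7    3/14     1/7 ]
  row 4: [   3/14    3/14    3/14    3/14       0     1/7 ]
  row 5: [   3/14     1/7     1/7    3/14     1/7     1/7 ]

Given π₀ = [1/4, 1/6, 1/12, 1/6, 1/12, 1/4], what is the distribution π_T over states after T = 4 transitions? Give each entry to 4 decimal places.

t=0: π = [0.2500, 0.1667, 0.0833, 0.1667, 0.0833, 0.2500]
t=1: π = [0.1905, 0.1548, 0.1607, 0.1786, 0.1488, 0.1667]
t=2: π = [0.1892, 0.1514, 0.1990, 0.1675, 0.1369, 0.1560]
t=3: π = [0.1866, 0.1481, 0.2113, 0.1631, 0.1380, 0.1530]
t=4: π = [0.1859, 0.1471, 0.2159, 0.1619, 0.1375, 0.1517]

π = [0.1859, 0.1471, 0.2159, 0.1619, 0.1375, 0.1517]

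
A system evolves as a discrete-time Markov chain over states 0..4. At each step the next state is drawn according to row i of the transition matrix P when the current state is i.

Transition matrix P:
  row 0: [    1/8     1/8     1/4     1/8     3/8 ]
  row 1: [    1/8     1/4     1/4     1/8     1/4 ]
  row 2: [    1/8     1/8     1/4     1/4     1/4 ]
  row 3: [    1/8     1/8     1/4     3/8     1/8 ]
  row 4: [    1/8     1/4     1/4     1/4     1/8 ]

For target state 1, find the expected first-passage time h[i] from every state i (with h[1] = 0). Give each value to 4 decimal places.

First-step conditioning: h[1] = 0; for i ≠ 1, h[i] = 1 + Σ_k P[i][k]·h[k].
  h[0] = 1 + 1/8·h[0] + 1/4·h[2] + 1/8·h[3] + 3/8·h[4]
  h[2] = 1 + 1/8·h[0] + 1/4·h[2] + 1/4·h[3] + 1/4·h[4]
  h[3] = 1 + 1/8·h[0] + 1/4·h[2] + 3/8·h[3] + 1/8·h[4]
  h[4] = 1 + 1/8·h[0] + 1/4·h[2] + 1/4·h[3] + 1/8·h[4]
Solving the 4×4 linear system over states ≠ 1 gives exactly h = [124/19, 0, 126/19, 128/19, 112/19] (h[1] = 0 is the target).

h = [6.5263, 0.0000, 6.6316, 6.7368, 5.8947]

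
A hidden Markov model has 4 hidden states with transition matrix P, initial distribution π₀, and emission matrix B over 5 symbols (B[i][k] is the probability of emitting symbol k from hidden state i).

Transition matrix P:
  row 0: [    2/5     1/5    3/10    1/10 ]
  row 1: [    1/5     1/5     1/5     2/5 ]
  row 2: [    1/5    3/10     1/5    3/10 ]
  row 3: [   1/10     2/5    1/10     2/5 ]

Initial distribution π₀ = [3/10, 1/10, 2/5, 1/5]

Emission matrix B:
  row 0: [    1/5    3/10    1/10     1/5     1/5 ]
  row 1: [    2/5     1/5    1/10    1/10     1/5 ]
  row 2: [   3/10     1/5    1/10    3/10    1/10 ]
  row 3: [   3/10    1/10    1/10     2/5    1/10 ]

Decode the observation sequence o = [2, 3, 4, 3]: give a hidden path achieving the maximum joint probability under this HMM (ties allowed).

path = [2, 3, 1, 3]

t=0: δ = [3.000e-02, 1.000e-02, 4.000e-02, 2.000e-02]  (obs o_0=2)
t=1: δ = [2.400e-03, 1.200e-03, 2.700e-03, 4.800e-03]  ψ = [0, 2, 0, 2]  (obs o_1=3)
t=2: δ = [1.920e-04, 3.840e-04, 7.200e-05, 1.920e-04]  ψ = [0, 3, 0, 3]  (obs o_2=4)
t=3: δ = [1.536e-05, 7.680e-06, 2.304e-05, 6.144e-05]  ψ = [0, 1, 1, 1]  (obs o_3=3)
backtrack: best end state = 3; path = [2, 3, 1, 3]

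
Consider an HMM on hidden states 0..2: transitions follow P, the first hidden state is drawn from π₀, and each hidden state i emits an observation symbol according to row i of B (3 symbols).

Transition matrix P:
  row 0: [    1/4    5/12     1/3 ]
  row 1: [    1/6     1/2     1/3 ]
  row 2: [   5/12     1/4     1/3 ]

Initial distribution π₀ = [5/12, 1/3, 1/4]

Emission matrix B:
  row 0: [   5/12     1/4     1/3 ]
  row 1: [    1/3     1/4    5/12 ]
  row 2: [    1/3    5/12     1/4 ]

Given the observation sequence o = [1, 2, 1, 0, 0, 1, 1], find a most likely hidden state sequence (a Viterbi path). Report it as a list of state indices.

t=0: δ = [1.042e-01, 8.333e-02, 1.042e-01]  (obs o_0=1)
t=1: δ = [1.447e-02, 1.808e-02, 8.681e-03]  ψ = [2, 0, 0]  (obs o_1=2)
t=2: δ = [9.042e-04, 2.261e-03, 2.512e-03]  ψ = [0, 1, 1]  (obs o_2=1)
t=3: δ = [4.361e-04, 3.768e-04, 2.791e-04]  ψ = [2, 1, 2]  (obs o_3=0)
t=4: δ = [4.845e-05, 6.279e-05, 4.845e-05]  ψ = [2, 1, 0]  (obs o_4=0)
t=5: δ = [5.047e-06, 7.849e-06, 8.721e-06]  ψ = [2, 1, 1]  (obs o_5=1)
t=6: δ = [9.085e-07, 9.811e-07, 1.211e-06]  ψ = [2, 1, 2]  (obs o_6=1)
backtrack: best end state = 2; path = [0, 1, 1, 1, 1, 2, 2]

path = [0, 1, 1, 1, 1, 2, 2]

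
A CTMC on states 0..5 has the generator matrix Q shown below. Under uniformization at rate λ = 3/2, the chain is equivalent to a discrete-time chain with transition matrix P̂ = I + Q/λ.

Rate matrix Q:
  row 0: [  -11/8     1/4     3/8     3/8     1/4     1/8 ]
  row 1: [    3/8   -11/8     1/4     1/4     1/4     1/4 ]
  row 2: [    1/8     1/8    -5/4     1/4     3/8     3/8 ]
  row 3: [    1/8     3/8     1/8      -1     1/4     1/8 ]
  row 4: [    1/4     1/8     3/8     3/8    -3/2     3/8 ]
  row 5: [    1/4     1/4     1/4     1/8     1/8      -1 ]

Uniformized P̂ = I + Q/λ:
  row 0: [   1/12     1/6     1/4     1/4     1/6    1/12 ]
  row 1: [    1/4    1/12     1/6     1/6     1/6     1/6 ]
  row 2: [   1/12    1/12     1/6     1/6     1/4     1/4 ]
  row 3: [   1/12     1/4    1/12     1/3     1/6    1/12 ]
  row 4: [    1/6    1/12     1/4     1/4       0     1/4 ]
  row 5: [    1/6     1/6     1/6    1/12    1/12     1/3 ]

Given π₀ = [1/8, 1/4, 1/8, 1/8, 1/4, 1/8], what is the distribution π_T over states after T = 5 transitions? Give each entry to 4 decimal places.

π = [0.1358, 0.1457, 0.1724, 0.2080, 0.1411, 0.1970]

t=0: π = [0.1250, 0.2500, 0.1250, 0.1250, 0.2500, 0.1250]
t=1: π = [0.1563, 0.1250, 0.1875, 0.2083, 0.1250, 0.1979]
t=2: π = [0.1311, 0.1476, 0.1727, 0.2083, 0.1450, 0.1953]
t=3: π = [0.1363, 0.1453, 0.1723, 0.2081, 0.1406, 0.1974]
t=4: π = [0.1357, 0.1458, 0.1724, 0.2080, 0.1411, 0.1969]
t=5: π = [0.1358, 0.1457, 0.1724, 0.2080, 0.1411, 0.1970]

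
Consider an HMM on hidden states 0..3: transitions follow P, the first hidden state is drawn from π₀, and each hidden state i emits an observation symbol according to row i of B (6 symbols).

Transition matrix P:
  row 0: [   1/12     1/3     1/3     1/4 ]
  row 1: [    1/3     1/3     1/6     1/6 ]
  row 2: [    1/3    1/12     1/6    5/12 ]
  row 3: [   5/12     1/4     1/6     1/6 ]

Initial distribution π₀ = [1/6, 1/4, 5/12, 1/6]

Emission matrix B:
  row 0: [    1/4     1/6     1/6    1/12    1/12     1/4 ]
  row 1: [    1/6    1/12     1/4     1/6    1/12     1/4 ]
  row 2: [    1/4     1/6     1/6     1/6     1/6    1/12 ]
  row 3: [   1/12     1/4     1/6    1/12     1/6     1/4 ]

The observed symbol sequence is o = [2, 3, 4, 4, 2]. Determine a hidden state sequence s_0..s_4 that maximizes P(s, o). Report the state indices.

path = [2, 0, 2, 3, 0]

t=0: δ = [2.778e-02, 6.250e-02, 6.944e-02, 2.778e-02]  (obs o_0=2)
t=1: δ = [1.929e-03, 3.472e-03, 1.929e-03, 2.411e-03]  ψ = [2, 1, 2, 2]  (obs o_1=3)
t=2: δ = [9.645e-05, 9.645e-05, 1.072e-04, 1.340e-04]  ψ = [1, 1, 0, 2]  (obs o_2=4)
t=3: δ = [4.651e-06, 2.791e-06, 5.358e-06, 7.442e-06]  ψ = [3, 3, 0, 2]  (obs o_3=4)
t=4: δ = [5.168e-07, 4.651e-07, 2.584e-07, 3.721e-07]  ψ = [3, 3, 0, 2]  (obs o_4=2)
backtrack: best end state = 0; path = [2, 0, 2, 3, 0]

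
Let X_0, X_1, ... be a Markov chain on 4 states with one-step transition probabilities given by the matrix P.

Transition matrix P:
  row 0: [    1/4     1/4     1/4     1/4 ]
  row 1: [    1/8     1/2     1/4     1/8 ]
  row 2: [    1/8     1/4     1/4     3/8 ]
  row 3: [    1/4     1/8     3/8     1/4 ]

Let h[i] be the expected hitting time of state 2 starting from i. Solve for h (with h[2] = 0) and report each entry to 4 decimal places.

First-step conditioning: h[2] = 0; for i ≠ 2, h[i] = 1 + Σ_k P[i][k]·h[k].
  h[0] = 1 + 1/4·h[0] + 1/4·h[1] + 1/4·h[3]
  h[1] = 1 + 1/8·h[0] + 1/2·h[1] + 1/8·h[3]
  h[3] = 1 + 1/4·h[0] + 1/8·h[1] + 1/4·h[3]
Solving the 3×3 linear system over states ≠ 2 gives exactly h = [47/13, 48/13, 0, 41/13] (h[2] = 0 is the target).

h = [3.6154, 3.6923, 0.0000, 3.1538]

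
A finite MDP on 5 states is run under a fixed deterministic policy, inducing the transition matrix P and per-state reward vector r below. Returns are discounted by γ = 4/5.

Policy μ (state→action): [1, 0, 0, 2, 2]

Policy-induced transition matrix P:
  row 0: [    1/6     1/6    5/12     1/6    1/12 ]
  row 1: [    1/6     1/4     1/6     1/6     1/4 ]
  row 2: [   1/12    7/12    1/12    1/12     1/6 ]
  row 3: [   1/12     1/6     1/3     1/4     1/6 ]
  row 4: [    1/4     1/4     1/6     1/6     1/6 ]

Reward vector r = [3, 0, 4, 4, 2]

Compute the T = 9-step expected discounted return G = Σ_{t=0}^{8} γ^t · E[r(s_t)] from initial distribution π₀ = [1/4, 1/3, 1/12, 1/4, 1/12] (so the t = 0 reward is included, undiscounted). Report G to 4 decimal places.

G = 10.1151

t=0: π = [0.2500, 0.3333, 0.0833, 0.2500, 0.0833], E[r] = 2.2500, γ^t·E[r] = 2.250000, running G = 2.250000
t=1: π = [0.1458, 0.2361, 0.2639, 0.1806, 0.1736], E[r] = 2.5625, γ^t·E[r] = 2.050000, running G = 4.300000
t=2: π = [0.1441, 0.3108, 0.2112, 0.1597, 0.1742], E[r] = 2.2645, γ^t·E[r] = 1.449259, running G = 5.749259
t=3: π = [0.1503, 0.2951, 0.2117, 0.1624, 0.1806], E[r] = 2.3083, γ^t·E[r] = 1.181827, running G = 6.931086
t=4: π = [0.1505, 0.2945, 0.2137, 0.1626, 0.1787], E[r] = 2.3139, γ^t·E[r] = 0.947784, running G = 7.878871
t=5: π = [0.1502, 0.2951, 0.2136, 0.1624, 0.1787], E[r] = 2.3120, γ^t·E[r] = 0.757581, running G = 8.636451
t=6: π = [0.1502, 0.2951, 0.2135, 0.1624, 0.1787], E[r] = 2.3117, γ^t·E[r] = 0.606001, running G = 9.242453
t=7: π = [0.1502, 0.2951, 0.2135, 0.1624, 0.1787], E[r] = 2.3118, γ^t·E[r] = 0.484826, running G = 9.727279
t=8: π = [0.1502, 0.2951, 0.2135, 0.1624, 0.1787], E[r] = 2.3118, γ^t·E[r] = 0.387862, running G = 10.115141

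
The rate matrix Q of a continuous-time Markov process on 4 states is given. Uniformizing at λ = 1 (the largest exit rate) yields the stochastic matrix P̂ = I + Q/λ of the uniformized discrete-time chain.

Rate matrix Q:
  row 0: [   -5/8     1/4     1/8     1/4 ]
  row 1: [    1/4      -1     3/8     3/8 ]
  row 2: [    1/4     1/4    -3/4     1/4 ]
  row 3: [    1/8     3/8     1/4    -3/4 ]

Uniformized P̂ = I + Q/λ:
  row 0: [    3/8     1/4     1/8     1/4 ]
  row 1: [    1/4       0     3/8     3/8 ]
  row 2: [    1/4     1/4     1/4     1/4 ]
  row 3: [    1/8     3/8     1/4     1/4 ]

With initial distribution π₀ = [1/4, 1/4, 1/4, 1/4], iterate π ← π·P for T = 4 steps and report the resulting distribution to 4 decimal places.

π = [0.2459, 0.2281, 0.2476, 0.2784]

t=0: π = [0.2500, 0.2500, 0.2500, 0.2500]
t=1: π = [0.2500, 0.2188, 0.2500, 0.2813]
t=2: π = [0.2461, 0.2305, 0.2461, 0.2773]
t=3: π = [0.2461, 0.2271, 0.2480, 0.2788]
t=4: π = [0.2459, 0.2281, 0.2476, 0.2784]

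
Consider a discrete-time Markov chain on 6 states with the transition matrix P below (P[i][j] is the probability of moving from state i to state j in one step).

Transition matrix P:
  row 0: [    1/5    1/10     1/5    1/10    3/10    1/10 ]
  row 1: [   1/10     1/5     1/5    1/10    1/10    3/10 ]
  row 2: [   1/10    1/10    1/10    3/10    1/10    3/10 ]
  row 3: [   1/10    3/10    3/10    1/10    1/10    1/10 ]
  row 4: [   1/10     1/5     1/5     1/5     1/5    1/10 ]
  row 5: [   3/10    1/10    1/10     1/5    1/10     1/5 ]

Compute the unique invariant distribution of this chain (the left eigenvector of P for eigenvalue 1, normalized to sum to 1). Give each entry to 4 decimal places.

π = [0.1528, 0.1649, 0.1801, 0.1693, 0.1451, 0.1878]

Balance equations π_j = Σ_i π_i·P[i][j]:
  π_0 = 1/5·π_0 + 1/10·π_1 + 1/10·π_2 + 1/10·π_3 + 1/10·π_4 + 3/10·π_5
  π_1 = 1/10·π_0 + 1/5·π_1 + 1/10·π_2 + 3/10·π_3 + 1/5·π_4 + 1/10·π_5
  π_2 = 1/5·π_0 + 1/5·π_1 + 1/10·π_2 + 3/10·π_3 + 1/5·π_4 + 1/10·π_5
  π_3 = 1/10·π_0 + 1/10·π_1 + 3/10·π_2 + 1/10·π_3 + 1/5·π_4 + 1/5·π_5
  π_4 = 3/10·π_0 + 1/10·π_1 + 1/10·π_2 + 1/10·π_3 + 1/5·π_4 + 1/10·π_5
  normalize: π_0 + π_1 + π_2 + π_3 + π_4 + π_5 = 1
Solving the linear system gives exactly π = [7835/51263, 8451/51263, 18469/102526, 17359/102526, 7437/51263, 9626/51263].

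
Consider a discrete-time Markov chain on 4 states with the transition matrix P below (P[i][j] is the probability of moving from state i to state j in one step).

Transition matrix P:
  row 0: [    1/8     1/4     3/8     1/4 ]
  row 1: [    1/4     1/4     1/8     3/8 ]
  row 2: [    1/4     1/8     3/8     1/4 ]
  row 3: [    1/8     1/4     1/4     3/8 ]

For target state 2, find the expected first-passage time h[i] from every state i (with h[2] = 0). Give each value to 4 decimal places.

First-step conditioning: h[2] = 0; for i ≠ 2, h[i] = 1 + Σ_k P[i][k]·h[k].
  h[0] = 1 + 1/8·h[0] + 1/4·h[1] + 1/4·h[3]
  h[1] = 1 + 1/4·h[0] + 1/4·h[1] + 3/8·h[3]
  h[3] = 1 + 1/8·h[0] + 1/4·h[1] + 3/8·h[3]
Solving the 3×3 linear system over states ≠ 2 gives exactly h = [224/61, 284/61, 0, 256/61] (h[2] = 0 is the target).

h = [3.6721, 4.6557, 0.0000, 4.1967]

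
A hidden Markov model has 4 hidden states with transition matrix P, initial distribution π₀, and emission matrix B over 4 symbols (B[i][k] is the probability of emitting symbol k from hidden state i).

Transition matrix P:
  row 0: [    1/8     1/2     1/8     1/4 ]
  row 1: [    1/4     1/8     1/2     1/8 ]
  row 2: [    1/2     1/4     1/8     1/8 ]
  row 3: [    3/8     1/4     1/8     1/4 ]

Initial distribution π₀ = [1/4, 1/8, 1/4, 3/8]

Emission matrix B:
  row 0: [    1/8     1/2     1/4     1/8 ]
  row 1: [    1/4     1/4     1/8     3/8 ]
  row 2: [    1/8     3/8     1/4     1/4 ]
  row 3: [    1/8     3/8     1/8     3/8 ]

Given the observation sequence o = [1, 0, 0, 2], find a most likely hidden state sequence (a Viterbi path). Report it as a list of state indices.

path = [0, 1, 2, 0]

t=0: δ = [1.250e-01, 3.125e-02, 9.375e-02, 1.406e-01]  (obs o_0=1)
t=1: δ = [6.592e-03, 1.562e-02, 2.197e-03, 4.395e-03]  ψ = [3, 0, 3, 3]  (obs o_1=0)
t=2: δ = [4.883e-04, 8.240e-04, 9.766e-04, 2.441e-04]  ψ = [1, 0, 1, 1]  (obs o_2=0)
t=3: δ = [1.221e-04, 3.052e-05, 1.030e-04, 1.526e-05]  ψ = [2, 0, 1, 0]  (obs o_3=2)
backtrack: best end state = 0; path = [0, 1, 2, 0]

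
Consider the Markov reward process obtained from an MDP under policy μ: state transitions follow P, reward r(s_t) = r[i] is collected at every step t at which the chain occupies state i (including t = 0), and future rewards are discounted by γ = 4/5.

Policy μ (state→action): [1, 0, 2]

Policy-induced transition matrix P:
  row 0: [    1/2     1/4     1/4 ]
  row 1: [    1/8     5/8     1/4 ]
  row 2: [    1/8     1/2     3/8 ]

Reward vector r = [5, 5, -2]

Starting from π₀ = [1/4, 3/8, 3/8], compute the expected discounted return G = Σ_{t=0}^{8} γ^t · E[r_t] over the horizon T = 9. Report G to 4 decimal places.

G = 12.2923

t=0: π = [0.2500, 0.3750, 0.3750], E[r] = 2.3750, γ^t·E[r] = 2.375000, running G = 2.375000
t=1: π = [0.2188, 0.4844, 0.2969], E[r] = 2.9219, γ^t·E[r] = 2.337500, running G = 4.712500
t=2: π = [0.2070, 0.5059, 0.2871], E[r] = 2.9902, γ^t·E[r] = 1.913750, running G = 6.626250
t=3: π = [0.2026, 0.5115, 0.2859], E[r] = 2.9988, γ^t·E[r] = 1.535375, running G = 8.161625
t=4: π = [0.2010, 0.5133, 0.2857], E[r] = 2.9998, γ^t·E[r] = 1.228738, running G = 9.390363
t=5: π = [0.2004, 0.5139, 0.2857], E[r] = 3.0000, γ^t·E[r] = 0.983034, running G = 10.373396
t=6: π = [0.2001, 0.5141, 0.2857], E[r] = 3.0000, γ^t·E[r] = 0.786431, running G = 11.159828
t=7: π = [0.2001, 0.5142, 0.2857], E[r] = 3.0000, γ^t·E[r] = 0.629146, running G = 11.788973
t=8: π = [0.2000, 0.5143, 0.2857], E[r] = 3.0000, γ^t·E[r] = 0.503316, running G = 12.292290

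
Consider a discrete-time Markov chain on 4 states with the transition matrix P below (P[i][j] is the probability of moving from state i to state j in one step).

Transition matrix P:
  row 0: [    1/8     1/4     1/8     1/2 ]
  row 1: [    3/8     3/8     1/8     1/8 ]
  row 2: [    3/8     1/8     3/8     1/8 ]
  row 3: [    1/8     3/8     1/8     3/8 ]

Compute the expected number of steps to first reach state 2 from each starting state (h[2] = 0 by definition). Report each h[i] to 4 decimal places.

h = [8.0000, 8.0000, 0.0000, 8.0000]

First-step conditioning: h[2] = 0; for i ≠ 2, h[i] = 1 + Σ_k P[i][k]·h[k].
  h[0] = 1 + 1/8·h[0] + 1/4·h[1] + 1/2·h[3]
  h[1] = 1 + 3/8·h[0] + 3/8·h[1] + 1/8·h[3]
  h[3] = 1 + 1/8·h[0] + 3/8·h[1] + 3/8·h[3]
Solving the 3×3 linear system over states ≠ 2 gives exactly h = [8, 8, 0, 8] (h[2] = 0 is the target).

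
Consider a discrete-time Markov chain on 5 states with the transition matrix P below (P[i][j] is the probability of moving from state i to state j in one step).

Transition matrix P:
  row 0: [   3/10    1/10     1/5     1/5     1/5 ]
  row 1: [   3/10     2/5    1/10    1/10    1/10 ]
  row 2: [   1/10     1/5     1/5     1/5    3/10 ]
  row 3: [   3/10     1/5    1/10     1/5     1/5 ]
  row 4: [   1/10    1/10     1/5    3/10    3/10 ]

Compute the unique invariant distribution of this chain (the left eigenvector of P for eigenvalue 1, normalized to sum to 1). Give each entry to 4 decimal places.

π = [0.2243, 0.1947, 0.1603, 0.2024, 0.2184]

Balance equations π_j = Σ_i π_i·P[i][j]:
  π_0 = 3/10·π_0 + 3/10·π_1 + 1/10·π_2 + 3/10·π_3 + 1/10·π_4
  π_1 = 1/10·π_0 + 2/5·π_1 + 1/5·π_2 + 1/5·π_3 + 1/10·π_4
  π_2 = 1/5·π_0 + 1/10·π_1 + 1/5·π_2 + 1/10·π_3 + 1/5·π_4
  π_3 = 1/5·π_0 + 1/10·π_1 + 1/5·π_2 + 1/5·π_3 + 3/10·π_4
  normalize: π_0 + π_1 + π_2 + π_3 + π_4 = 1
Solving the linear system gives exactly π = [1455/6488, 1263/6488, 130/811, 1313/6488, 1417/6488].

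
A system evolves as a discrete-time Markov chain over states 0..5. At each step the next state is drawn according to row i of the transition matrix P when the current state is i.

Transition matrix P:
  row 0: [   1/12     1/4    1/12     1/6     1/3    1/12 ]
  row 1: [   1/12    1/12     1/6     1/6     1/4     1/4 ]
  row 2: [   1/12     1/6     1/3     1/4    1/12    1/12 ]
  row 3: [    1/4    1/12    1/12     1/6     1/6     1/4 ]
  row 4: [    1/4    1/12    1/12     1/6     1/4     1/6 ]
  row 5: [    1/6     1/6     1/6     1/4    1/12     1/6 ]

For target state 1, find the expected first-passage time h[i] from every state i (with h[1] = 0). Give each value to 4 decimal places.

First-step conditioning: h[1] = 0; for i ≠ 1, h[i] = 1 + Σ_k P[i][k]·h[k].
  h[0] = 1 + 1/12·h[0] + 1/12·h[2] + 1/6·h[3] + 1/3·h[4] + 1/12·h[5]
  h[2] = 1 + 1/12·h[0] + 1/3·h[2] + 1/4·h[3] + 1/12·h[4] + 1/12·h[5]
  h[3] = 1 + 1/4·h[0] + 1/12·h[2] + 1/6·h[3] + 1/6·h[4] + 1/4·h[5]
  h[4] = 1 + 1/4·h[0] + 1/12·h[2] + 1/6·h[3] + 1/4·h[4] + 1/6·h[5]
  h[5] = 1 + 1/6·h[0] + 1/6·h[2] + 1/4·h[3] + 1/12·h[4] + 1/6·h[5]
Solving the 5×5 linear system over states ≠ 1 gives exactly h = [93384/14923, 0, 100380/14923, 107532/14923, 108240/14923, 99744/14923] (h[1] = 0 is the target).

h = [6.2577, 0.0000, 6.7265, 7.2058, 7.2532, 6.6839]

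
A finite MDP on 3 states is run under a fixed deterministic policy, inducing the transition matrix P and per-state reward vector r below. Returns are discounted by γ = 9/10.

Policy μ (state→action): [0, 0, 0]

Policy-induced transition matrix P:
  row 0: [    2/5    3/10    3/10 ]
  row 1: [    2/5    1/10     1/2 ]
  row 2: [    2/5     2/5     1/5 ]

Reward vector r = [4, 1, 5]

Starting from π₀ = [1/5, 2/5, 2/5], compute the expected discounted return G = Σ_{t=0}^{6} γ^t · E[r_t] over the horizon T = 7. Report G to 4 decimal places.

G = 17.9751

t=0: π = [0.2000, 0.4000, 0.4000], E[r] = 3.2000, γ^t·E[r] = 3.200000, running G = 3.200000
t=1: π = [0.4000, 0.2600, 0.3400], E[r] = 3.5600, γ^t·E[r] = 3.204000, running G = 6.404000
t=2: π = [0.4000, 0.2820, 0.3180], E[r] = 3.4720, γ^t·E[r] = 2.812320, running G = 9.216320
t=3: π = [0.4000, 0.2754, 0.3246], E[r] = 3.4984, γ^t·E[r] = 2.550334, running G = 11.766654
t=4: π = [0.4000, 0.2774, 0.3226], E[r] = 3.4905, γ^t·E[r] = 2.290104, running G = 14.056758
t=5: π = [0.4000, 0.2768, 0.3232], E[r] = 3.4929, γ^t·E[r] = 2.062497, running G = 16.119254
t=6: π = [0.4000, 0.2770, 0.3230], E[r] = 3.4921, γ^t·E[r] = 1.855868, running G = 17.975122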